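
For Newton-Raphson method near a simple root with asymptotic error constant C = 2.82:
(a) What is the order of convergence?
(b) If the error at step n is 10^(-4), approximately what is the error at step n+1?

(a) Newton-Raphson has quadratic (order 2) convergence near simple roots.
    This means |e_{n+1}| ≈ C|e_n|².

(b) With |e_n| = 10^(-4) and C = 2.82:
    |e_{n+1}| ≈ 2.82 × (10^(-4))² = 2.82 × 10^(-8)

(a) 2 (quadratic); (b) |e_{n+1}| ≈ 2.820e-08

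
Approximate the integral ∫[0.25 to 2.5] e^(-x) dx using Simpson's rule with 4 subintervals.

f(x) = e^(-x)
a = 0.25, b = 2.5, n = 4
h = (b - a)/n = 0.562500

Simpson's rule: (h/3)[f(x₀) + 4f(x₁) + 2f(x₂) + ... + f(xₙ)]

x_0 = 0.2500, f(x_0) = 0.778801, coefficient = 1
x_1 = 0.8125, f(x_1) = 0.443747, coefficient = 4
x_2 = 1.3750, f(x_2) = 0.252840, coefficient = 2
x_3 = 1.9375, f(x_3) = 0.144064, coefficient = 4
x_4 = 2.5000, f(x_4) = 0.082085, coefficient = 1

I ≈ (0.562500/3) × 3.717809 = 0.697089
Exact value: 0.696716
Error: 0.000373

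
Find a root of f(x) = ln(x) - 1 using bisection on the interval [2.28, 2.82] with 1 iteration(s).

f(x) = ln(x) - 1
Initial interval: [2.28, 2.82]

Iteration 1:
  c_1 = (2.280000 + 2.820000)/2 = 2.550000
  f(c_1) = f(2.550000) = -0.063907
  f(a) × f(c) ≥ 0, new interval: [2.550000, 2.820000]

After 1 iteration(s), the approximation is c_1 = 2.550000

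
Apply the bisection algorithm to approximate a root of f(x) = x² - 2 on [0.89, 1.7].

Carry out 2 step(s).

f(x) = x² - 2
Initial interval: [0.89, 1.7]

Iteration 1:
  c_1 = (0.890000 + 1.700000)/2 = 1.295000
  f(c_1) = f(1.295000) = -0.322975
  f(a) × f(c) ≥ 0, new interval: [1.295000, 1.700000]
Iteration 2:
  c_2 = (1.295000 + 1.700000)/2 = 1.497500
  f(c_2) = f(1.497500) = 0.242506
  f(a) × f(c) < 0, new interval: [1.295000, 1.497500]

After 2 iteration(s), the approximation is c_2 = 1.497500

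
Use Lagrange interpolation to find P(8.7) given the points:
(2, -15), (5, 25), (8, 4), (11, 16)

Lagrange interpolation formula:
P(x) = Σ yᵢ × Lᵢ(x)
where Lᵢ(x) = Π_{j≠i} (x - xⱼ)/(xᵢ - xⱼ)

L_0(8.7) = (8.7 - 5)/(2 - 5) × (8.7 - 8)/(2 - 8) × (8.7 - 11)/(2 - 11) = 0.036772
L_1(8.7) = (8.7 - 2)/(5 - 2) × (8.7 - 8)/(5 - 8) × (8.7 - 11)/(5 - 11) = -0.199759
L_2(8.7) = (8.7 - 2)/(8 - 2) × (8.7 - 5)/(8 - 5) × (8.7 - 11)/(8 - 11) = 1.055870
L_3(8.7) = (8.7 - 2)/(11 - 2) × (8.7 - 5)/(11 - 5) × (8.7 - 8)/(11 - 8) = 0.107117

P(8.7) = (-15)×L_0(8.7) + 25×L_1(8.7) + 4×L_2(8.7) + 16×L_3(8.7)
P(8.7) = 0.391802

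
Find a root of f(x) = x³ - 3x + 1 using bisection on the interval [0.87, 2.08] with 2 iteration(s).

f(x) = x³ - 3x + 1
Initial interval: [0.87, 2.08]

Iteration 1:
  c_1 = (0.870000 + 2.080000)/2 = 1.475000
  f(c_1) = f(1.475000) = -0.215953
  f(a) × f(c) ≥ 0, new interval: [1.475000, 2.080000]
Iteration 2:
  c_2 = (1.475000 + 2.080000)/2 = 1.777500
  f(c_2) = f(1.777500) = 1.283522
  f(a) × f(c) < 0, new interval: [1.475000, 1.777500]

After 2 iteration(s), the approximation is c_2 = 1.777500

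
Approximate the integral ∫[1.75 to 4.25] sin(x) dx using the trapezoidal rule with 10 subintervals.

f(x) = sin(x)
a = 1.75, b = 4.25, n = 10
h = (b - a)/n = 0.250000

Trapezoidal rule: (h/2)[f(x₀) + 2f(x₁) + 2f(x₂) + ... + f(xₙ)]

x_0 = 1.7500, f(x_0) = 0.983986, coefficient = 1
x_1 = 2.0000, f(x_1) = 0.909297, coefficient = 2
x_2 = 2.2500, f(x_2) = 0.778073, coefficient = 2
x_3 = 2.5000, f(x_3) = 0.598472, coefficient = 2
x_4 = 2.7500, f(x_4) = 0.381661, coefficient = 2
x_5 = 3.0000, f(x_5) = 0.141120, coefficient = 2
x_6 = 3.2500, f(x_6) = -0.108195, coefficient = 2
x_7 = 3.5000, f(x_7) = -0.350783, coefficient = 2
x_8 = 3.7500, f(x_8) = -0.571561, coefficient = 2
x_9 = 4.0000, f(x_9) = -0.756802, coefficient = 2
x_10 = 4.2500, f(x_10) = -0.894989, coefficient = 1

I ≈ (0.250000/2) × 2.131560 = 0.266445
Exact value: 0.267841
Error: 0.001396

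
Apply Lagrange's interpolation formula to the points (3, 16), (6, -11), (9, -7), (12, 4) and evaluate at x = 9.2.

Lagrange interpolation formula:
P(x) = Σ yᵢ × Lᵢ(x)
where Lᵢ(x) = Π_{j≠i} (x - xⱼ)/(xᵢ - xⱼ)

L_0(9.2) = (9.2 - 6)/(3 - 6) × (9.2 - 9)/(3 - 9) × (9.2 - 12)/(3 - 12) = 0.011062
L_1(9.2) = (9.2 - 3)/(6 - 3) × (9.2 - 9)/(6 - 9) × (9.2 - 12)/(6 - 12) = -0.064296
L_2(9.2) = (9.2 - 3)/(9 - 3) × (9.2 - 6)/(9 - 6) × (9.2 - 12)/(9 - 12) = 1.028741
L_3(9.2) = (9.2 - 3)/(12 - 3) × (9.2 - 6)/(12 - 6) × (9.2 - 9)/(12 - 9) = 0.024494

P(9.2) = 16×L_0(9.2) + (-11)×L_1(9.2) + (-7)×L_2(9.2) + 4×L_3(9.2)
P(9.2) = -6.218963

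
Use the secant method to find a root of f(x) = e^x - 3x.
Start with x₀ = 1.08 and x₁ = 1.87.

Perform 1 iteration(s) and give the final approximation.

f(x) = e^x - 3x
x₀ = 1.08, x₁ = 1.87

Secant formula: x_{n+1} = x_n - f(x_n)(x_n - x_{n-1})/(f(x_n) - f(x_{n-1}))

Iteration 1:
  f(1.080000) = -0.295320
  f(1.870000) = 0.878296
  x_2 = 1.870000 - 0.878296×(1.870000 - 1.080000)/(0.878296 - (-0.295320))
       = 1.278790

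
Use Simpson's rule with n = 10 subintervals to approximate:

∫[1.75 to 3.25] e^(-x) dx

f(x) = e^(-x)
a = 1.75, b = 3.25, n = 10
h = (b - a)/n = 0.150000

Simpson's rule: (h/3)[f(x₀) + 4f(x₁) + 2f(x₂) + ... + f(xₙ)]

x_0 = 1.7500, f(x_0) = 0.173774, coefficient = 1
x_1 = 1.9000, f(x_1) = 0.149569, coefficient = 4
x_2 = 2.0500, f(x_2) = 0.128735, coefficient = 2
x_3 = 2.2000, f(x_3) = 0.110803, coefficient = 4
x_4 = 2.3500, f(x_4) = 0.095369, coefficient = 2
x_5 = 2.5000, f(x_5) = 0.082085, coefficient = 4
x_6 = 2.6500, f(x_6) = 0.070651, coefficient = 2
x_7 = 2.8000, f(x_7) = 0.060810, coefficient = 4
x_8 = 2.9500, f(x_8) = 0.052340, coefficient = 2
x_9 = 3.1000, f(x_9) = 0.045049, coefficient = 4
x_10 = 3.2500, f(x_10) = 0.038774, coefficient = 1

I ≈ (0.150000/3) × 2.700002 = 0.135000
Exact value: 0.135000
Error: 0.000000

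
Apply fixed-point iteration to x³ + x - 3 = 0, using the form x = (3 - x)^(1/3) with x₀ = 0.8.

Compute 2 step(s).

Equation: x³ + x - 3 = 0
Fixed-point form: x = (3 - x)^(1/3)
x₀ = 0.8

x_1 = g(0.800000) = 1.300591
x_2 = g(1.300591) = 1.193345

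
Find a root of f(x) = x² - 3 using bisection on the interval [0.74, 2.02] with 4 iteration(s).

f(x) = x² - 3
Initial interval: [0.74, 2.02]

Iteration 1:
  c_1 = (0.740000 + 2.020000)/2 = 1.380000
  f(c_1) = f(1.380000) = -1.095600
  f(a) × f(c) ≥ 0, new interval: [1.380000, 2.020000]
Iteration 2:
  c_2 = (1.380000 + 2.020000)/2 = 1.700000
  f(c_2) = f(1.700000) = -0.110000
  f(a) × f(c) ≥ 0, new interval: [1.700000, 2.020000]
Iteration 3:
  c_3 = (1.700000 + 2.020000)/2 = 1.860000
  f(c_3) = f(1.860000) = 0.459600
  f(a) × f(c) < 0, new interval: [1.700000, 1.860000]
Iteration 4:
  c_4 = (1.700000 + 1.860000)/2 = 1.780000
  f(c_4) = f(1.780000) = 0.168400
  f(a) × f(c) < 0, new interval: [1.700000, 1.780000]

After 4 iteration(s), the approximation is c_4 = 1.780000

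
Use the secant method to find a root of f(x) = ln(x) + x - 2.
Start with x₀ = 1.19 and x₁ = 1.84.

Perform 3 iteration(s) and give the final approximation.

f(x) = ln(x) + x - 2
x₀ = 1.19, x₁ = 1.84

Secant formula: x_{n+1} = x_n - f(x_n)(x_n - x_{n-1})/(f(x_n) - f(x_{n-1}))

Iteration 1:
  f(1.190000) = -0.636047
  f(1.840000) = 0.449766
  x_2 = 1.840000 - 0.449766×(1.840000 - 1.190000)/(0.449766 - (-0.636047))
       = 1.570757
Iteration 2:
  f(1.840000) = 0.449766
  f(1.570757) = 0.022314
  x_3 = 1.570757 - 0.022314×(1.570757 - 1.840000)/(0.022314 - 0.449766)
       = 1.556701
Iteration 3:
  f(1.570757) = 0.022314
  f(1.556701) = -0.000729
  x_4 = 1.556701 - (-0.000729)×(1.556701 - 1.570757)/(-0.000729 - 0.022314)
       = 1.557146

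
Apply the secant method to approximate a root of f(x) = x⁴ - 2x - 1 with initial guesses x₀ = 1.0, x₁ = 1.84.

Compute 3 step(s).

f(x) = x⁴ - 2x - 1
x₀ = 1.0, x₁ = 1.84

Secant formula: x_{n+1} = x_n - f(x_n)(x_n - x_{n-1})/(f(x_n) - f(x_{n-1}))

Iteration 1:
  f(1.000000) = -2.000000
  f(1.840000) = 6.782287
  x_2 = 1.840000 - 6.782287×(1.840000 - 1.000000)/(6.782287 - (-2.000000))
       = 1.191294
Iteration 2:
  f(1.840000) = 6.782287
  f(1.191294) = -1.368512
  x_3 = 1.191294 - (-1.368512)×(1.191294 - 1.840000)/(-1.368512 - 6.782287)
       = 1.300211
Iteration 3:
  f(1.191294) = -1.368512
  f(1.300211) = -0.742466
  x_4 = 1.300211 - (-0.742466)×(1.300211 - 1.191294)/(-0.742466 - (-1.368512))
       = 1.429383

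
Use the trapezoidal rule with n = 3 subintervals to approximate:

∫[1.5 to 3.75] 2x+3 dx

f(x) = 2x+3
a = 1.5, b = 3.75, n = 3
h = (b - a)/n = 0.750000

Trapezoidal rule: (h/2)[f(x₀) + 2f(x₁) + 2f(x₂) + ... + f(xₙ)]

x_0 = 1.5000, f(x_0) = 6.000000, coefficient = 1
x_1 = 2.2500, f(x_1) = 7.500000, coefficient = 2
x_2 = 3.0000, f(x_2) = 9.000000, coefficient = 2
x_3 = 3.7500, f(x_3) = 10.500000, coefficient = 1

I ≈ (0.750000/2) × 49.500000 = 18.562500
Exact value: 18.562500
Error: 0.000000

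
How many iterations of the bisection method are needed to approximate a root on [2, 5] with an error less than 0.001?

We need (b-a)/2^n ≤ 0.001
(5 - 2)/2^n ≤ 0.001
3/2^n ≤ 0.001
2^n ≥ 3000
n ≥ log₂(3000) = 11.55
n ≥ 12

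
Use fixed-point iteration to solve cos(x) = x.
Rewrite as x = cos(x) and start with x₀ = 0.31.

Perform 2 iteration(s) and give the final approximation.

Equation: cos(x) = x
Fixed-point form: x = cos(x)
x₀ = 0.31

x_1 = g(0.310000) = 0.952334
x_2 = g(0.952334) = 0.579783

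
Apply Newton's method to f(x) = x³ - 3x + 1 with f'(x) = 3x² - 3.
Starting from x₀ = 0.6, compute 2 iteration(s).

f(x) = x³ - 3x + 1
f'(x) = 3x² - 3
x₀ = 0.6

Newton-Raphson formula: x_{n+1} = x_n - f(x_n)/f'(x_n)

Iteration 1:
  f(0.600000) = -0.584000
  f'(0.600000) = -1.920000
  x_1 = 0.600000 - (-0.584000)/(-1.920000) = 0.295833
Iteration 2:
  f(0.295833) = 0.138391
  f'(0.295833) = -2.737448
  x_2 = 0.295833 - 0.138391/(-2.737448) = 0.346388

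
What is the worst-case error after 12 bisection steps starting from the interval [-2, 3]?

Bisection error bound: |error| ≤ (b-a)/2^n
|error| ≤ (3 - (-2))/2^12 = 5/2^12
|error| ≤ 0.0012207031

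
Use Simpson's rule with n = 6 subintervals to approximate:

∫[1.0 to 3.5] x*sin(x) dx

f(x) = x*sin(x)
a = 1.0, b = 3.5, n = 6
h = (b - a)/n = 0.416667

Simpson's rule: (h/3)[f(x₀) + 4f(x₁) + 2f(x₂) + ... + f(xₙ)]

x_0 = 1.0000, f(x_0) = 0.841471, coefficient = 1
x_1 = 1.4167, f(x_1) = 1.399873, coefficient = 4
x_2 = 1.8333, f(x_2) = 1.770514, coefficient = 2
x_3 = 2.2500, f(x_3) = 1.750665, coefficient = 4
x_4 = 2.6667, f(x_4) = 1.219394, coefficient = 2
x_5 = 3.0833, f(x_5) = 0.179531, coefficient = 4
x_6 = 3.5000, f(x_6) = -1.227741, coefficient = 1

I ≈ (0.416667/3) × 18.913819 = 2.626919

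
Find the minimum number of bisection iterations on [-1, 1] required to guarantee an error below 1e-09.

We need (b-a)/2^n ≤ 1e-09
(1 - (-1))/2^n ≤ 1e-09
2/2^n ≤ 1e-09
2^n ≥ 2000000000
n ≥ log₂(2000000000) = 30.90
n ≥ 31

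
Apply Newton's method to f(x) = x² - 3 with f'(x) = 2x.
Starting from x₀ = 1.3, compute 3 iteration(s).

f(x) = x² - 3
f'(x) = 2x
x₀ = 1.3

Newton-Raphson formula: x_{n+1} = x_n - f(x_n)/f'(x_n)

Iteration 1:
  f(1.300000) = -1.310000
  f'(1.300000) = 2.600000
  x_1 = 1.300000 - (-1.310000)/2.600000 = 1.803846
Iteration 2:
  f(1.803846) = 0.253861
  f'(1.803846) = 3.607692
  x_2 = 1.803846 - 0.253861/3.607692 = 1.733480
Iteration 3:
  f(1.733480) = 0.004951
  f'(1.733480) = 3.466959
  x_3 = 1.733480 - 0.004951/3.466959 = 1.732051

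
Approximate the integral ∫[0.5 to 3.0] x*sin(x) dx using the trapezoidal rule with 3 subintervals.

f(x) = x*sin(x)
a = 0.5, b = 3.0, n = 3
h = (b - a)/n = 0.833333

Trapezoidal rule: (h/2)[f(x₀) + 2f(x₁) + 2f(x₂) + ... + f(xₙ)]

x_0 = 0.5000, f(x_0) = 0.239713, coefficient = 1
x_1 = 1.3333, f(x_1) = 1.295917, coefficient = 2
x_2 = 2.1667, f(x_2) = 1.793264, coefficient = 2
x_3 = 3.0000, f(x_3) = 0.423360, coefficient = 1

I ≈ (0.833333/2) × 6.841435 = 2.850598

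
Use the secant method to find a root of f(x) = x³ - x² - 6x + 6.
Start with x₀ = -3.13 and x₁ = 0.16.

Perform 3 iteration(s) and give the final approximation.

f(x) = x³ - x² - 6x + 6
x₀ = -3.13, x₁ = 0.16

Secant formula: x_{n+1} = x_n - f(x_n)(x_n - x_{n-1})/(f(x_n) - f(x_{n-1}))

Iteration 1:
  f(-3.130000) = -15.681197
  f(0.160000) = 5.018496
  x_2 = 0.160000 - 5.018496×(0.160000 - (-3.130000))/(5.018496 - (-15.681197))
       = -0.637638
Iteration 2:
  f(0.160000) = 5.018496
  f(-0.637638) = 9.159992
  x_3 = -0.637638 - 9.159992×(-0.637638 - 0.160000)/(9.159992 - 5.018496)
       = 1.126545
Iteration 3:
  f(-0.637638) = 9.159992
  f(1.126545) = -0.598670
  x_4 = 1.126545 - (-0.598670)×(1.126545 - (-0.637638))/(-0.598670 - 9.159992)
       = 1.018316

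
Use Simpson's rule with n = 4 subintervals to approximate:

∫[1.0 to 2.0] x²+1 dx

f(x) = x²+1
a = 1.0, b = 2.0, n = 4
h = (b - a)/n = 0.250000

Simpson's rule: (h/3)[f(x₀) + 4f(x₁) + 2f(x₂) + ... + f(xₙ)]

x_0 = 1.0000, f(x_0) = 2.000000, coefficient = 1
x_1 = 1.2500, f(x_1) = 2.562500, coefficient = 4
x_2 = 1.5000, f(x_2) = 3.250000, coefficient = 2
x_3 = 1.7500, f(x_3) = 4.062500, coefficient = 4
x_4 = 2.0000, f(x_4) = 5.000000, coefficient = 1

I ≈ (0.250000/3) × 40.000000 = 3.333333
Exact value: 3.333333
Error: 0.000000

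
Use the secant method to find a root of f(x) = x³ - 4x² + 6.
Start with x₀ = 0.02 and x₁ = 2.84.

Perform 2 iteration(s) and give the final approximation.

f(x) = x³ - 4x² + 6
x₀ = 0.02, x₁ = 2.84

Secant formula: x_{n+1} = x_n - f(x_n)(x_n - x_{n-1})/(f(x_n) - f(x_{n-1}))

Iteration 1:
  f(0.020000) = 5.998408
  f(2.840000) = -3.356096
  x_2 = 2.840000 - (-3.356096)×(2.840000 - 0.020000)/(-3.356096 - 5.998408)
       = 1.828274
Iteration 2:
  f(2.840000) = -3.356096
  f(1.828274) = -1.259183
  x_3 = 1.828274 - (-1.259183)×(1.828274 - 2.840000)/(-1.259183 - (-3.356096))
       = 1.220740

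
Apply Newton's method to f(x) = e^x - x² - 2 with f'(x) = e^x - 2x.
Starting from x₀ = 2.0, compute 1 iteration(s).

f(x) = e^x - x² - 2
f'(x) = e^x - 2x
x₀ = 2.0

Newton-Raphson formula: x_{n+1} = x_n - f(x_n)/f'(x_n)

Iteration 1:
  f(2.000000) = 1.389056
  f'(2.000000) = 3.389056
  x_1 = 2.000000 - 1.389056/3.389056 = 1.590135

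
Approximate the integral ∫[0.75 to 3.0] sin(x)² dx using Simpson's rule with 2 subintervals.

f(x) = sin(x)²
a = 0.75, b = 3.0, n = 2
h = (b - a)/n = 1.125000

Simpson's rule: (h/3)[f(x₀) + 4f(x₁) + 2f(x₂) + ... + f(xₙ)]

x_0 = 0.7500, f(x_0) = 0.464631, coefficient = 1
x_1 = 1.8750, f(x_1) = 0.910280, coefficient = 4
x_2 = 3.0000, f(x_2) = 0.019915, coefficient = 1

I ≈ (1.125000/3) × 4.125665 = 1.547124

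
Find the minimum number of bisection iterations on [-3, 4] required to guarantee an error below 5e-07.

We need (b-a)/2^n ≤ 5e-07
(4 - (-3))/2^n ≤ 5e-07
7/2^n ≤ 5e-07
2^n ≥ 14000000
n ≥ log₂(14000000) = 23.74
n ≥ 24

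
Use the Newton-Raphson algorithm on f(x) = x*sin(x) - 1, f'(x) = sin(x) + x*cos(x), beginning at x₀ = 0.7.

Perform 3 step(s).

f(x) = x*sin(x) - 1
f'(x) = sin(x) + x*cos(x)
x₀ = 0.7

Newton-Raphson formula: x_{n+1} = x_n - f(x_n)/f'(x_n)

Iteration 1:
  f(0.700000) = -0.549048
  f'(0.700000) = 1.179607
  x_1 = 0.700000 - (-0.549048)/1.179607 = 1.165450
Iteration 2:
  f(1.165450) = 0.071008
  f'(1.165450) = 1.378546
  x_2 = 1.165450 - 0.071008/1.378546 = 1.113940
Iteration 3:
  f(1.113940) = -0.000301
  f'(1.113940) = 1.388835
  x_3 = 1.113940 - (-0.000301)/1.388835 = 1.114157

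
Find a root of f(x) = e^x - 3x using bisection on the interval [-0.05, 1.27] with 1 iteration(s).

f(x) = e^x - 3x
Initial interval: [-0.05, 1.27]

Iteration 1:
  c_1 = (-0.050000 + 1.270000)/2 = 0.610000
  f(c_1) = f(0.610000) = 0.010431
  f(a) × f(c) ≥ 0, new interval: [0.610000, 1.270000]

After 1 iteration(s), the approximation is c_1 = 0.610000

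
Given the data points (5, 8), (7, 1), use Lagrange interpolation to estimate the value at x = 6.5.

Lagrange interpolation formula:
P(x) = Σ yᵢ × Lᵢ(x)
where Lᵢ(x) = Π_{j≠i} (x - xⱼ)/(xᵢ - xⱼ)

L_0(6.5) = (6.5 - 7)/(5 - 7) = 0.250000
L_1(6.5) = (6.5 - 5)/(7 - 5) = 0.750000

P(6.5) = 8×L_0(6.5) + 1×L_1(6.5)
P(6.5) = 2.750000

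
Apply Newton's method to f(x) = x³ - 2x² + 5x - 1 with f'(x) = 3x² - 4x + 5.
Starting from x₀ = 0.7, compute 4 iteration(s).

f(x) = x³ - 2x² + 5x - 1
f'(x) = 3x² - 4x + 5
x₀ = 0.7

Newton-Raphson formula: x_{n+1} = x_n - f(x_n)/f'(x_n)

Iteration 1:
  f(0.700000) = 1.863000
  f'(0.700000) = 3.670000
  x_1 = 0.700000 - 1.863000/3.670000 = 0.192371
Iteration 2:
  f(0.192371) = -0.105041
  f'(0.192371) = 4.341537
  x_2 = 0.192371 - (-0.105041)/4.341537 = 0.216565
Iteration 3:
  f(0.216565) = -0.000819
  f'(0.216565) = 4.274441
  x_3 = 0.216565 - (-0.000819)/4.274441 = 0.216757
Iteration 4:
  f(0.216757) = 0.000000
  f'(0.216757) = 4.273924
  x_4 = 0.216757 - 0.000000/4.273924 = 0.216757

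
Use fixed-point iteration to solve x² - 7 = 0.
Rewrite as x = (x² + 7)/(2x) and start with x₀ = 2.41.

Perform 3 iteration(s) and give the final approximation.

Equation: x² - 7 = 0
Fixed-point form: x = (x² + 7)/(2x)
x₀ = 2.41

x_1 = g(2.410000) = 2.657282
x_2 = g(2.657282) = 2.645776
x_3 = g(2.645776) = 2.645751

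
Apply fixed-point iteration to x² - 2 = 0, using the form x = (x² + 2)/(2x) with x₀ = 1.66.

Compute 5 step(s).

Equation: x² - 2 = 0
Fixed-point form: x = (x² + 2)/(2x)
x₀ = 1.66

x_1 = g(1.660000) = 1.432410
x_2 = g(1.432410) = 1.414329
x_3 = g(1.414329) = 1.414214
x_4 = g(1.414214) = 1.414214
x_5 = g(1.414214) = 1.414214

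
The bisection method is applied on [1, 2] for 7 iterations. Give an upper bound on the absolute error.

Bisection error bound: |error| ≤ (b-a)/2^n
|error| ≤ (2 - 1)/2^7 = 1/2^7
|error| ≤ 0.0078125000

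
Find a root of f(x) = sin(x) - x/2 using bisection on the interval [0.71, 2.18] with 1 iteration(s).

f(x) = sin(x) - x/2
Initial interval: [0.71, 2.18]

Iteration 1:
  c_1 = (0.710000 + 2.180000)/2 = 1.445000
  f(c_1) = f(1.445000) = 0.269598
  f(a) × f(c) ≥ 0, new interval: [1.445000, 2.180000]

After 1 iteration(s), the approximation is c_1 = 1.445000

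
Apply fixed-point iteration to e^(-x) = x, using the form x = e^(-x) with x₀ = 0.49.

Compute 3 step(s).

Equation: e^(-x) = x
Fixed-point form: x = e^(-x)
x₀ = 0.49

x_1 = g(0.490000) = 0.612626
x_2 = g(0.612626) = 0.541926
x_3 = g(0.541926) = 0.581627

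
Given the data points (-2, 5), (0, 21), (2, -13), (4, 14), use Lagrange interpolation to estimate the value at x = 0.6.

Lagrange interpolation formula:
P(x) = Σ yᵢ × Lᵢ(x)
where Lᵢ(x) = Π_{j≠i} (x - xⱼ)/(xᵢ - xⱼ)

L_0(0.6) = (0.6 - 0)/(-2 - 0) × (0.6 - 2)/(-2 - 2) × (0.6 - 4)/(-2 - 4) = -0.059500
L_1(0.6) = (0.6 - (-2))/(0 - (-2)) × (0.6 - 2)/(0 - 2) × (0.6 - 4)/(0 - 4) = 0.773500
L_2(0.6) = (0.6 - (-2))/(2 - (-2)) × (0.6 - 0)/(2 - 0) × (0.6 - 4)/(2 - 4) = 0.331500
L_3(0.6) = (0.6 - (-2))/(4 - (-2)) × (0.6 - 0)/(4 - 0) × (0.6 - 2)/(4 - 2) = -0.045500

P(0.6) = 5×L_0(0.6) + 21×L_1(0.6) + (-13)×L_2(0.6) + 14×L_3(0.6)
P(0.6) = 10.999500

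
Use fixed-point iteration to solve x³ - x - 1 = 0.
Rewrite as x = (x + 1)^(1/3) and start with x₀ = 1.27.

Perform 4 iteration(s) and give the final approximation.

Equation: x³ - x - 1 = 0
Fixed-point form: x = (x + 1)^(1/3)
x₀ = 1.27

x_1 = g(1.270000) = 1.314242
x_2 = g(1.314242) = 1.322725
x_3 = g(1.322725) = 1.324339
x_4 = g(1.324339) = 1.324646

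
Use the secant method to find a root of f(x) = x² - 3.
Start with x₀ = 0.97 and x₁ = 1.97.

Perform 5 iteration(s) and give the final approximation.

f(x) = x² - 3
x₀ = 0.97, x₁ = 1.97

Secant formula: x_{n+1} = x_n - f(x_n)(x_n - x_{n-1})/(f(x_n) - f(x_{n-1}))

Iteration 1:
  f(0.970000) = -2.059100
  f(1.970000) = 0.880900
  x_2 = 1.970000 - 0.880900×(1.970000 - 0.970000)/(0.880900 - (-2.059100))
       = 1.670374
Iteration 2:
  f(1.970000) = 0.880900
  f(1.670374) = -0.209850
  x_3 = 1.670374 - (-0.209850)×(1.670374 - 1.970000)/(-0.209850 - 0.880900)
       = 1.728019
Iteration 3:
  f(1.670374) = -0.209850
  f(1.728019) = -0.013949
  x_4 = 1.728019 - (-0.013949)×(1.728019 - 1.670374)/(-0.013949 - (-0.209850))
       = 1.732124
Iteration 4:
  f(1.728019) = -0.013949
  f(1.732124) = 0.000253
  x_5 = 1.732124 - 0.000253×(1.732124 - 1.728019)/(0.000253 - (-0.013949))
       = 1.732051
Iteration 5:
  f(1.732124) = 0.000253
  f(1.732051) = 0.000000
  x_6 = 1.732051 - 0.000000×(1.732051 - 1.732124)/(0.000000 - 0.000253)
       = 1.732051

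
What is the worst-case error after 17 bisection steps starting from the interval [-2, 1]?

Bisection error bound: |error| ≤ (b-a)/2^n
|error| ≤ (1 - (-2))/2^17 = 3/2^17
|error| ≤ 0.0000228882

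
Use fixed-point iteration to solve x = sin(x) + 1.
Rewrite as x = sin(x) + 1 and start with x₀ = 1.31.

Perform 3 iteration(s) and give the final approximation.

Equation: x = sin(x) + 1
Fixed-point form: x = sin(x) + 1
x₀ = 1.31

x_1 = g(1.310000) = 1.966185
x_2 = g(1.966185) = 1.922847
x_3 = g(1.922847) = 1.938668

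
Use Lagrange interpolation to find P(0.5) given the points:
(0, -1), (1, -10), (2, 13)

Lagrange interpolation formula:
P(x) = Σ yᵢ × Lᵢ(x)
where Lᵢ(x) = Π_{j≠i} (x - xⱼ)/(xᵢ - xⱼ)

L_0(0.5) = (0.5 - 1)/(0 - 1) × (0.5 - 2)/(0 - 2) = 0.375000
L_1(0.5) = (0.5 - 0)/(1 - 0) × (0.5 - 2)/(1 - 2) = 0.750000
L_2(0.5) = (0.5 - 0)/(2 - 0) × (0.5 - 1)/(2 - 1) = -0.125000

P(0.5) = (-1)×L_0(0.5) + (-10)×L_1(0.5) + 13×L_2(0.5)
P(0.5) = -9.500000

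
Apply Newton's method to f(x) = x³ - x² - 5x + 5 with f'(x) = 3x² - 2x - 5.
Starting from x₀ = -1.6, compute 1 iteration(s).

f(x) = x³ - x² - 5x + 5
f'(x) = 3x² - 2x - 5
x₀ = -1.6

Newton-Raphson formula: x_{n+1} = x_n - f(x_n)/f'(x_n)

Iteration 1:
  f(-1.600000) = 6.344000
  f'(-1.600000) = 5.880000
  x_1 = -1.600000 - 6.344000/5.880000 = -2.678912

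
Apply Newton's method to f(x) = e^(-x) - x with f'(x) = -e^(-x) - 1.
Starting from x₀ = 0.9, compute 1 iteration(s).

f(x) = e^(-x) - x
f'(x) = -e^(-x) - 1
x₀ = 0.9

Newton-Raphson formula: x_{n+1} = x_n - f(x_n)/f'(x_n)

Iteration 1:
  f(0.900000) = -0.493430
  f'(0.900000) = -1.406570
  x_1 = 0.900000 - (-0.493430)/(-1.406570) = 0.549196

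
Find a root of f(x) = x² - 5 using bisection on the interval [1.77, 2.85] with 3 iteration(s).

f(x) = x² - 5
Initial interval: [1.77, 2.85]

Iteration 1:
  c_1 = (1.770000 + 2.850000)/2 = 2.310000
  f(c_1) = f(2.310000) = 0.336100
  f(a) × f(c) < 0, new interval: [1.770000, 2.310000]
Iteration 2:
  c_2 = (1.770000 + 2.310000)/2 = 2.040000
  f(c_2) = f(2.040000) = -0.838400
  f(a) × f(c) ≥ 0, new interval: [2.040000, 2.310000]
Iteration 3:
  c_3 = (2.040000 + 2.310000)/2 = 2.175000
  f(c_3) = f(2.175000) = -0.269375
  f(a) × f(c) ≥ 0, new interval: [2.175000, 2.310000]

After 3 iteration(s), the approximation is c_3 = 2.175000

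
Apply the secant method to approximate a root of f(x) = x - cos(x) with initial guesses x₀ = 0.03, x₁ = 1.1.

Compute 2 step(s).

f(x) = x - cos(x)
x₀ = 0.03, x₁ = 1.1

Secant formula: x_{n+1} = x_n - f(x_n)(x_n - x_{n-1})/(f(x_n) - f(x_{n-1}))

Iteration 1:
  f(0.030000) = -0.969550
  f(1.100000) = 0.646404
  x_2 = 1.100000 - 0.646404×(1.100000 - 0.030000)/(0.646404 - (-0.969550))
       = 0.671985
Iteration 2:
  f(1.100000) = 0.646404
  f(0.671985) = -0.110602
  x_3 = 0.671985 - (-0.110602)×(0.671985 - 1.100000)/(-0.110602 - 0.646404)
       = 0.734520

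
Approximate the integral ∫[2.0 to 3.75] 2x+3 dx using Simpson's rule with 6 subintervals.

f(x) = 2x+3
a = 2.0, b = 3.75, n = 6
h = (b - a)/n = 0.291667

Simpson's rule: (h/3)[f(x₀) + 4f(x₁) + 2f(x₂) + ... + f(xₙ)]

x_0 = 2.0000, f(x_0) = 7.000000, coefficient = 1
x_1 = 2.2917, f(x_1) = 7.583333, coefficient = 4
x_2 = 2.5833, f(x_2) = 8.166667, coefficient = 2
x_3 = 2.8750, f(x_3) = 8.750000, coefficient = 4
x_4 = 3.1667, f(x_4) = 9.333333, coefficient = 2
x_5 = 3.4583, f(x_5) = 9.916667, coefficient = 4
x_6 = 3.7500, f(x_6) = 10.500000, coefficient = 1

I ≈ (0.291667/3) × 157.500000 = 15.312500
Exact value: 15.312500
Error: 0.000000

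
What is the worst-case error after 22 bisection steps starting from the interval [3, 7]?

Bisection error bound: |error| ≤ (b-a)/2^n
|error| ≤ (7 - 3)/2^22 = 4/2^22
|error| ≤ 0.0000009537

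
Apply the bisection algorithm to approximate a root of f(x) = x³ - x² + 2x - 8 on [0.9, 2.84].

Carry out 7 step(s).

f(x) = x³ - x² + 2x - 8
Initial interval: [0.9, 2.84]

Iteration 1:
  c_1 = (0.900000 + 2.840000)/2 = 1.870000
  f(c_1) = f(1.870000) = -1.217697
  f(a) × f(c) ≥ 0, new interval: [1.870000, 2.840000]
Iteration 2:
  c_2 = (1.870000 + 2.840000)/2 = 2.355000
  f(c_2) = f(2.355000) = 4.224864
  f(a) × f(c) < 0, new interval: [1.870000, 2.355000]
Iteration 3:
  c_3 = (1.870000 + 2.355000)/2 = 2.112500
  f(c_3) = f(2.112500) = 1.189705
  f(a) × f(c) < 0, new interval: [1.870000, 2.112500]
Iteration 4:
  c_4 = (1.870000 + 2.112500)/2 = 1.991250
  f(c_4) = f(1.991250) = -0.087118
  f(a) × f(c) ≥ 0, new interval: [1.991250, 2.112500]
Iteration 5:
  c_5 = (1.991250 + 2.112500)/2 = 2.051875
  f(c_5) = f(2.051875) = 0.532345
  f(a) × f(c) < 0, new interval: [1.991250, 2.051875]
Iteration 6:
  c_6 = (1.991250 + 2.051875)/2 = 2.021562
  f(c_6) = f(2.021562) = 0.217960
  f(a) × f(c) < 0, new interval: [1.991250, 2.021562]
Iteration 7:
  c_7 = (1.991250 + 2.021562)/2 = 2.006406
  f(c_7) = f(2.006406) = 0.064268
  f(a) × f(c) < 0, new interval: [1.991250, 2.006406]

After 7 iteration(s), the approximation is c_7 = 2.006406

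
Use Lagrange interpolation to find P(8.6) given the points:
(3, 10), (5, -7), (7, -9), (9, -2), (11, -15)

Lagrange interpolation formula:
P(x) = Σ yᵢ × Lᵢ(x)
where Lᵢ(x) = Π_{j≠i} (x - xⱼ)/(xᵢ - xⱼ)

L_0(8.6) = (8.6 - 5)/(3 - 5) × (8.6 - 7)/(3 - 7) × (8.6 - 9)/(3 - 9) × (8.6 - 11)/(3 - 11) = 0.014400
L_1(8.6) = (8.6 - 3)/(5 - 3) × (8.6 - 7)/(5 - 7) × (8.6 - 9)/(5 - 9) × (8.6 - 11)/(5 - 11) = -0.089600
L_2(8.6) = (8.6 - 3)/(7 - 3) × (8.6 - 5)/(7 - 5) × (8.6 - 9)/(7 - 9) × (8.6 - 11)/(7 - 11) = 0.302400
L_3(8.6) = (8.6 - 3)/(9 - 3) × (8.6 - 5)/(9 - 5) × (8.6 - 7)/(9 - 7) × (8.6 - 11)/(9 - 11) = 0.806400
L_4(8.6) = (8.6 - 3)/(11 - 3) × (8.6 - 5)/(11 - 5) × (8.6 - 7)/(11 - 7) × (8.6 - 9)/(11 - 9) = -0.033600

P(8.6) = 10×L_0(8.6) + (-7)×L_1(8.6) + (-9)×L_2(8.6) + (-2)×L_3(8.6) + (-15)×L_4(8.6)
P(8.6) = -3.059200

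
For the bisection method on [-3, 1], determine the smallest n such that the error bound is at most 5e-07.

We need (b-a)/2^n ≤ 5e-07
(1 - (-3))/2^n ≤ 5e-07
4/2^n ≤ 5e-07
2^n ≥ 8000000
n ≥ log₂(8000000) = 22.93
n ≥ 23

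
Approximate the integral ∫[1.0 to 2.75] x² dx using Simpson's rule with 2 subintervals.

f(x) = x²
a = 1.0, b = 2.75, n = 2
h = (b - a)/n = 0.875000

Simpson's rule: (h/3)[f(x₀) + 4f(x₁) + 2f(x₂) + ... + f(xₙ)]

x_0 = 1.0000, f(x_0) = 1.000000, coefficient = 1
x_1 = 1.8750, f(x_1) = 3.515625, coefficient = 4
x_2 = 2.7500, f(x_2) = 7.562500, coefficient = 1

I ≈ (0.875000/3) × 22.625000 = 6.598958
Exact value: 6.598958
Error: 0.000000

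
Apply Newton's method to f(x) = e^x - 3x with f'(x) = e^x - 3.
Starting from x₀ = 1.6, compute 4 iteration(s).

f(x) = e^x - 3x
f'(x) = e^x - 3
x₀ = 1.6

Newton-Raphson formula: x_{n+1} = x_n - f(x_n)/f'(x_n)

Iteration 1:
  f(1.600000) = 0.153032
  f'(1.600000) = 1.953032
  x_1 = 1.600000 - 0.153032/1.953032 = 1.521644
Iteration 2:
  f(1.521644) = 0.014816
  f'(1.521644) = 1.579747
  x_2 = 1.521644 - 0.014816/1.579747 = 1.512265
Iteration 3:
  f(1.512265) = 0.000201
  f'(1.512265) = 1.536996
  x_3 = 1.512265 - 0.000201/1.536996 = 1.512135
Iteration 4:
  f(1.512135) = 0.000000
  f'(1.512135) = 1.536404
  x_4 = 1.512135 - 0.000000/1.536404 = 1.512135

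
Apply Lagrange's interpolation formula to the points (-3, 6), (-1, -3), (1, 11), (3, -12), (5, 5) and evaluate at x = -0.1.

Lagrange interpolation formula:
P(x) = Σ yᵢ × Lᵢ(x)
where Lᵢ(x) = Π_{j≠i} (x - xⱼ)/(xᵢ - xⱼ)

L_0(-0.1) = (-0.1 - (-1))/(-3 - (-1)) × (-0.1 - 1)/(-3 - 1) × (-0.1 - 3)/(-3 - 3) × (-0.1 - 5)/(-3 - 5) = -0.040760
L_1(-0.1) = (-0.1 - (-3))/(-1 - (-3)) × (-0.1 - 1)/(-1 - 1) × (-0.1 - 3)/(-1 - 3) × (-0.1 - 5)/(-1 - 5) = 0.525353
L_2(-0.1) = (-0.1 - (-3))/(1 - (-3)) × (-0.1 - (-1))/(1 - (-1)) × (-0.1 - 3)/(1 - 3) × (-0.1 - 5)/(1 - 5) = 0.644752
L_3(-0.1) = (-0.1 - (-3))/(3 - (-3)) × (-0.1 - (-1))/(3 - (-1)) × (-0.1 - 1)/(3 - 1) × (-0.1 - 5)/(3 - 5) = -0.152522
L_4(-0.1) = (-0.1 - (-3))/(5 - (-3)) × (-0.1 - (-1))/(5 - (-1)) × (-0.1 - 1)/(5 - 1) × (-0.1 - 3)/(5 - 3) = 0.023177

P(-0.1) = 6×L_0(-0.1) + (-3)×L_1(-0.1) + 11×L_2(-0.1) + (-12)×L_3(-0.1) + 5×L_4(-0.1)
P(-0.1) = 7.217796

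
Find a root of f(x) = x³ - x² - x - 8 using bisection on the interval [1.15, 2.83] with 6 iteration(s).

f(x) = x³ - x² - x - 8
Initial interval: [1.15, 2.83]

Iteration 1:
  c_1 = (1.150000 + 2.830000)/2 = 1.990000
  f(c_1) = f(1.990000) = -6.069501
  f(a) × f(c) ≥ 0, new interval: [1.990000, 2.830000]
Iteration 2:
  c_2 = (1.990000 + 2.830000)/2 = 2.410000
  f(c_2) = f(2.410000) = -2.220579
  f(a) × f(c) ≥ 0, new interval: [2.410000, 2.830000]
Iteration 3:
  c_3 = (2.410000 + 2.830000)/2 = 2.620000
  f(c_3) = f(2.620000) = 0.500328
  f(a) × f(c) < 0, new interval: [2.410000, 2.620000]
Iteration 4:
  c_4 = (2.410000 + 2.620000)/2 = 2.515000
  f(c_4) = f(2.515000) = -0.932284
  f(a) × f(c) ≥ 0, new interval: [2.515000, 2.620000]
Iteration 5:
  c_5 = (2.515000 + 2.620000)/2 = 2.567500
  f(c_5) = f(2.567500) = -0.234452
  f(a) × f(c) ≥ 0, new interval: [2.567500, 2.620000]
Iteration 6:
  c_6 = (2.567500 + 2.620000)/2 = 2.593750
  f(c_6) = f(2.593750) = 0.128265
  f(a) × f(c) < 0, new interval: [2.567500, 2.593750]

After 6 iteration(s), the approximation is c_6 = 2.593750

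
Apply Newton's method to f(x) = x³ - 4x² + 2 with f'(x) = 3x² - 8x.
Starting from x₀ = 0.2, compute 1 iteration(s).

f(x) = x³ - 4x² + 2
f'(x) = 3x² - 8x
x₀ = 0.2

Newton-Raphson formula: x_{n+1} = x_n - f(x_n)/f'(x_n)

Iteration 1:
  f(0.200000) = 1.848000
  f'(0.200000) = -1.480000
  x_1 = 0.200000 - 1.848000/(-1.480000) = 1.448649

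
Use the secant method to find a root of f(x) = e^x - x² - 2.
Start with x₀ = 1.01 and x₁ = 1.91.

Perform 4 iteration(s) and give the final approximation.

f(x) = e^x - x² - 2
x₀ = 1.01, x₁ = 1.91

Secant formula: x_{n+1} = x_n - f(x_n)(x_n - x_{n-1})/(f(x_n) - f(x_{n-1}))

Iteration 1:
  f(1.010000) = -0.274499
  f(1.910000) = 1.104989
  x_2 = 1.910000 - 1.104989×(1.910000 - 1.010000)/(1.104989 - (-0.274499))
       = 1.189088
Iteration 2:
  f(1.910000) = 1.104989
  f(1.189088) = -0.129846
  x_3 = 1.189088 - (-0.129846)×(1.189088 - 1.910000)/(-0.129846 - 1.104989)
       = 1.264893
Iteration 3:
  f(1.189088) = -0.129846
  f(1.264893) = -0.057240
  x_4 = 1.264893 - (-0.057240)×(1.264893 - 1.189088)/(-0.057240 - (-0.129846))
       = 1.324657
Iteration 4:
  f(1.264893) = -0.057240
  f(1.324657) = 0.006179
  x_5 = 1.324657 - 0.006179×(1.324657 - 1.264893)/(0.006179 - (-0.057240))
       = 1.318834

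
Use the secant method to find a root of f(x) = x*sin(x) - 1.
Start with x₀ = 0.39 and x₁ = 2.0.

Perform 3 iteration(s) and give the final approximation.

f(x) = x*sin(x) - 1
x₀ = 0.39, x₁ = 2.0

Secant formula: x_{n+1} = x_n - f(x_n)(x_n - x_{n-1})/(f(x_n) - f(x_{n-1}))

Iteration 1:
  f(0.390000) = -0.851727
  f(2.000000) = 0.818595
  x_2 = 2.000000 - 0.818595×(2.000000 - 0.390000)/(0.818595 - (-0.851727))
       = 1.210968
Iteration 2:
  f(2.000000) = 0.818595
  f(1.210968) = 0.133414
  x_3 = 1.210968 - 0.133414×(1.210968 - 2.000000)/(0.133414 - 0.818595)
       = 1.057333
Iteration 3:
  f(1.210968) = 0.133414
  f(1.057333) = -0.079012
  x_4 = 1.057333 - (-0.079012)×(1.057333 - 1.210968)/(-0.079012 - 0.133414)
       = 1.114477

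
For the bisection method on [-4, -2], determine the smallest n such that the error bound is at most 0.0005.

We need (b-a)/2^n ≤ 0.0005
(-2 - (-4))/2^n ≤ 0.0005
2/2^n ≤ 0.0005
2^n ≥ 4000
n ≥ log₂(4000) = 11.97
n ≥ 12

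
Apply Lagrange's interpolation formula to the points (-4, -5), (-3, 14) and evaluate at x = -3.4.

Lagrange interpolation formula:
P(x) = Σ yᵢ × Lᵢ(x)
where Lᵢ(x) = Π_{j≠i} (x - xⱼ)/(xᵢ - xⱼ)

L_0(-3.4) = (-3.4 - (-3))/(-4 - (-3)) = 0.400000
L_1(-3.4) = (-3.4 - (-4))/(-3 - (-4)) = 0.600000

P(-3.4) = (-5)×L_0(-3.4) + 14×L_1(-3.4)
P(-3.4) = 6.400000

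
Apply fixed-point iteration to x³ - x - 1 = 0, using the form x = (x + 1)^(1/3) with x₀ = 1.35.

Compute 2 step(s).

Equation: x³ - x - 1 = 0
Fixed-point form: x = (x + 1)^(1/3)
x₀ = 1.35

x_1 = g(1.350000) = 1.329503
x_2 = g(1.329503) = 1.325626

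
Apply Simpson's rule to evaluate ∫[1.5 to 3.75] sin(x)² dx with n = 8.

f(x) = sin(x)²
a = 1.5, b = 3.75, n = 8
h = (b - a)/n = 0.281250

Simpson's rule: (h/3)[f(x₀) + 4f(x₁) + 2f(x₂) + ... + f(xₙ)]

x_0 = 1.5000, f(x_0) = 0.994996, coefficient = 1
x_1 = 1.7812, f(x_1) = 0.956359, coefficient = 4
x_2 = 2.0625, f(x_2) = 0.777095, coefficient = 2
x_3 = 2.3438, f(x_3) = 0.512443, coefficient = 4
x_4 = 2.6250, f(x_4) = 0.243957, coefficient = 2
x_5 = 2.9062, f(x_5) = 0.054371, coefficient = 4
x_6 = 3.1875, f(x_6) = 0.002106, coefficient = 2
x_7 = 3.4688, f(x_7) = 0.103267, coefficient = 4
x_8 = 3.7500, f(x_8) = 0.326682, coefficient = 1

I ≈ (0.281250/3) × 9.873759 = 0.925665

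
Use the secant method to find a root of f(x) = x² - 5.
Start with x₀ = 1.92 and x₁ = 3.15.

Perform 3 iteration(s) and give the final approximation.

f(x) = x² - 5
x₀ = 1.92, x₁ = 3.15

Secant formula: x_{n+1} = x_n - f(x_n)(x_n - x_{n-1})/(f(x_n) - f(x_{n-1}))

Iteration 1:
  f(1.920000) = -1.313600
  f(3.150000) = 4.922500
  x_2 = 3.150000 - 4.922500×(3.150000 - 1.920000)/(4.922500 - (-1.313600))
       = 2.179093
Iteration 2:
  f(3.150000) = 4.922500
  f(2.179093) = -0.251555
  x_3 = 2.179093 - (-0.251555)×(2.179093 - 3.150000)/(-0.251555 - 4.922500)
       = 2.226297
Iteration 3:
  f(2.179093) = -0.251555
  f(2.226297) = -0.043603
  x_4 = 2.226297 - (-0.043603)×(2.226297 - 2.179093)/(-0.043603 - (-0.251555))
       = 2.236194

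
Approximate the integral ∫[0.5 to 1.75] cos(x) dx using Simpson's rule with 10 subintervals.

f(x) = cos(x)
a = 0.5, b = 1.75, n = 10
h = (b - a)/n = 0.125000

Simpson's rule: (h/3)[f(x₀) + 4f(x₁) + 2f(x₂) + ... + f(xₙ)]

x_0 = 0.5000, f(x_0) = 0.877583, coefficient = 1
x_1 = 0.6250, f(x_1) = 0.810963, coefficient = 4
x_2 = 0.7500, f(x_2) = 0.731689, coefficient = 2
x_3 = 0.8750, f(x_3) = 0.640997, coefficient = 4
x_4 = 1.0000, f(x_4) = 0.540302, coefficient = 2
x_5 = 1.1250, f(x_5) = 0.431177, coefficient = 4
x_6 = 1.2500, f(x_6) = 0.315322, coefficient = 2
x_7 = 1.3750, f(x_7) = 0.194548, coefficient = 4
x_8 = 1.5000, f(x_8) = 0.070737, coefficient = 2
x_9 = 1.6250, f(x_9) = -0.054177, coefficient = 4
x_10 = 1.7500, f(x_10) = -0.178246, coefficient = 1

I ≈ (0.125000/3) × 12.109466 = 0.504561
Exact value: 0.504560
Error: 0.000001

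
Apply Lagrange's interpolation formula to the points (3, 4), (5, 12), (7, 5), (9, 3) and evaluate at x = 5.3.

Lagrange interpolation formula:
P(x) = Σ yᵢ × Lᵢ(x)
where Lᵢ(x) = Π_{j≠i} (x - xⱼ)/(xᵢ - xⱼ)

L_0(5.3) = (5.3 - 5)/(3 - 5) × (5.3 - 7)/(3 - 7) × (5.3 - 9)/(3 - 9) = -0.039312
L_1(5.3) = (5.3 - 3)/(5 - 3) × (5.3 - 7)/(5 - 7) × (5.3 - 9)/(5 - 9) = 0.904188
L_2(5.3) = (5.3 - 3)/(7 - 3) × (5.3 - 5)/(7 - 5) × (5.3 - 9)/(7 - 9) = 0.159562
L_3(5.3) = (5.3 - 3)/(9 - 3) × (5.3 - 5)/(9 - 5) × (5.3 - 7)/(9 - 7) = -0.024437

P(5.3) = 4×L_0(5.3) + 12×L_1(5.3) + 5×L_2(5.3) + 3×L_3(5.3)
P(5.3) = 11.417500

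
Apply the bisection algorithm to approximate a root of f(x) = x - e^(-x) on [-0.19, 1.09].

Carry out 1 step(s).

f(x) = x - e^(-x)
Initial interval: [-0.19, 1.09]

Iteration 1:
  c_1 = (-0.190000 + 1.090000)/2 = 0.450000
  f(c_1) = f(0.450000) = -0.187628
  f(a) × f(c) ≥ 0, new interval: [0.450000, 1.090000]

After 1 iteration(s), the approximation is c_1 = 0.450000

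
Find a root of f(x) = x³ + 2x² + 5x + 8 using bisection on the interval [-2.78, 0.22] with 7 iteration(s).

f(x) = x³ + 2x² + 5x + 8
Initial interval: [-2.78, 0.22]

Iteration 1:
  c_1 = (-2.780000 + 0.220000)/2 = -1.280000
  f(c_1) = f(-1.280000) = 2.779648
  f(a) × f(c) < 0, new interval: [-2.780000, -1.280000]
Iteration 2:
  c_2 = (-2.780000 + (-1.280000))/2 = -2.030000
  f(c_2) = f(-2.030000) = -2.273627
  f(a) × f(c) ≥ 0, new interval: [-2.030000, -1.280000]
Iteration 3:
  c_3 = (-2.030000 + (-1.280000))/2 = -1.655000
  f(c_3) = f(-1.655000) = 0.669964
  f(a) × f(c) < 0, new interval: [-2.030000, -1.655000]
Iteration 4:
  c_4 = (-2.030000 + (-1.655000))/2 = -1.842500
  f(c_4) = f(-1.842500) = -0.677818
  f(a) × f(c) ≥ 0, new interval: [-1.842500, -1.655000]
Iteration 5:
  c_5 = (-1.842500 + (-1.655000))/2 = -1.748750
  f(c_5) = f(-1.748750) = 0.024604
  f(a) × f(c) < 0, new interval: [-1.842500, -1.748750]
Iteration 6:
  c_6 = (-1.842500 + (-1.748750))/2 = -1.795625
  f(c_6) = f(-1.795625) = -0.319165
  f(a) × f(c) ≥ 0, new interval: [-1.795625, -1.748750]
Iteration 7:
  c_7 = (-1.795625 + (-1.748750))/2 = -1.772187
  f(c_7) = f(-1.772187) = -0.145459
  f(a) × f(c) ≥ 0, new interval: [-1.772187, -1.748750]

After 7 iteration(s), the approximation is c_7 = -1.772187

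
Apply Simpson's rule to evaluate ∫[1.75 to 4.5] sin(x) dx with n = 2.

f(x) = sin(x)
a = 1.75, b = 4.5, n = 2
h = (b - a)/n = 1.375000

Simpson's rule: (h/3)[f(x₀) + 4f(x₁) + 2f(x₂) + ... + f(xₙ)]

x_0 = 1.7500, f(x_0) = 0.983986, coefficient = 1
x_1 = 3.1250, f(x_1) = 0.016592, coefficient = 4
x_2 = 4.5000, f(x_2) = -0.977530, coefficient = 1

I ≈ (1.375000/3) × 0.072823 = 0.033377
Exact value: 0.032550
Error: 0.000828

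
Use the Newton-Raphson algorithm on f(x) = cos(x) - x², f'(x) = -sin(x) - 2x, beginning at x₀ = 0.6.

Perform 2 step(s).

f(x) = cos(x) - x²
f'(x) = -sin(x) - 2x
x₀ = 0.6

Newton-Raphson formula: x_{n+1} = x_n - f(x_n)/f'(x_n)

Iteration 1:
  f(0.600000) = 0.465336
  f'(0.600000) = -1.764642
  x_1 = 0.600000 - 0.465336/(-1.764642) = 0.863700
Iteration 2:
  f(0.863700) = -0.096348
  f'(0.863700) = -2.487650
  x_2 = 0.863700 - (-0.096348)/(-2.487650) = 0.824969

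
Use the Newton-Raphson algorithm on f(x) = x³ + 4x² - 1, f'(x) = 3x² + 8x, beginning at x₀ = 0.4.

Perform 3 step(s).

f(x) = x³ + 4x² - 1
f'(x) = 3x² + 8x
x₀ = 0.4

Newton-Raphson formula: x_{n+1} = x_n - f(x_n)/f'(x_n)

Iteration 1:
  f(0.400000) = -0.296000
  f'(0.400000) = 3.680000
  x_1 = 0.400000 - (-0.296000)/3.680000 = 0.480435
Iteration 2:
  f(0.480435) = 0.034163
  f'(0.480435) = 4.535931
  x_2 = 0.480435 - 0.034163/4.535931 = 0.472903
Iteration 3:
  f(0.472903) = 0.000308
  f'(0.472903) = 4.454137
  x_3 = 0.472903 - 0.000308/4.454137 = 0.472834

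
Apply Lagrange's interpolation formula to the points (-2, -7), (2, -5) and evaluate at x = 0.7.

Lagrange interpolation formula:
P(x) = Σ yᵢ × Lᵢ(x)
where Lᵢ(x) = Π_{j≠i} (x - xⱼ)/(xᵢ - xⱼ)

L_0(0.7) = (0.7 - 2)/(-2 - 2) = 0.325000
L_1(0.7) = (0.7 - (-2))/(2 - (-2)) = 0.675000

P(0.7) = (-7)×L_0(0.7) + (-5)×L_1(0.7)
P(0.7) = -5.650000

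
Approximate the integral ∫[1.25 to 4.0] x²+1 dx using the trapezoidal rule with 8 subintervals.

f(x) = x²+1
a = 1.25, b = 4.0, n = 8
h = (b - a)/n = 0.343750

Trapezoidal rule: (h/2)[f(x₀) + 2f(x₁) + 2f(x₂) + ... + f(xₙ)]

x_0 = 1.2500, f(x_0) = 2.562500, coefficient = 1
x_1 = 1.5938, f(x_1) = 3.540039, coefficient = 2
x_2 = 1.9375, f(x_2) = 4.753906, coefficient = 2
x_3 = 2.2812, f(x_3) = 6.204102, coefficient = 2
x_4 = 2.6250, f(x_4) = 7.890625, coefficient = 2
x_5 = 2.9688, f(x_5) = 9.813477, coefficient = 2
x_6 = 3.3125, f(x_6) = 11.972656, coefficient = 2
x_7 = 3.6562, f(x_7) = 14.368164, coefficient = 2
x_8 = 4.0000, f(x_8) = 17.000000, coefficient = 1

I ≈ (0.343750/2) × 136.648438 = 23.486450
Exact value: 23.432292
Error: 0.054159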